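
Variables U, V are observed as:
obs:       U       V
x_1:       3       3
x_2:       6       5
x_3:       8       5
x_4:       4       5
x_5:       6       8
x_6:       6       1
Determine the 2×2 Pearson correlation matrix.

Step 1 — column means:
  mean(U) = (3 + 6 + 8 + 4 + 6 + 6) / 6 = 33/6 = 5.5
  mean(V) = (3 + 5 + 5 + 5 + 8 + 1) / 6 = 27/6 = 4.5

Step 2 — sample variances and covariances s[i,j] = (1/(n-1)) · Σ_k (x_{k,i} - mean_i) · (x_{k,j} - mean_j), with n-1 = 5:
  s[U,U] = ((-2.5)·(-2.5) + (0.5)·(0.5) + (2.5)·(2.5) + (-1.5)·(-1.5) + (0.5)·(0.5) + (0.5)·(0.5)) / 5 = 15.5/5 = 3.1
  s[U,V] = ((-2.5)·(-1.5) + (0.5)·(0.5) + (2.5)·(0.5) + (-1.5)·(0.5) + (0.5)·(3.5) + (0.5)·(-3.5)) / 5 = 4.5/5 = 0.9
  s[V,V] = ((-1.5)·(-1.5) + (0.5)·(0.5) + (0.5)·(0.5) + (0.5)·(0.5) + (3.5)·(3.5) + (-3.5)·(-3.5)) / 5 = 27.5/5 = 5.5
  Sample standard deviations s_i = √(s[i,i]):
  s(U) = √(3.1) = 1.7607
  s(V) = √(5.5) = 2.3452

Step 3 — r_{ij} = s_{ij} / (s_i · s_j):
  r[U,U] = 1 (diagonal).
  r[U,V] = 0.9 / (1.7607 · 2.3452) = 0.9 / 4.1292 = 0.218
  r[V,V] = 1 (diagonal).

R is symmetric with unit diagonal. Assembling:

R = [[1, 0.218],
 [0.218, 1]]


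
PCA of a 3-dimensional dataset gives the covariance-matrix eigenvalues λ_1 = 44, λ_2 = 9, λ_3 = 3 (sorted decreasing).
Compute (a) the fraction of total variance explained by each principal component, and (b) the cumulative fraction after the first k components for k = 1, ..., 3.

Step 1 — total variance = trace(Sigma) = Σ λ_i = 44 + 9 + 3 = 56.

Step 2 — fraction explained by component i = λ_i / Σ λ:
  PC1: 44/56 = 0.7857
  PC2: 9/56 = 0.1607
  PC3: 3/56 = 0.0536

Step 3 — cumulative fraction after k components = (λ_1 + ... + λ_k) / Σ λ:
  k = 1: 44/56 = 0.7857
  k = 2: (44 + 9)/56 = 53/56 = 0.9464
  k = 3: (44 + 9 + 3)/56 = 56/56 = 1

Summary (fraction, with percent):

explained: PC1 0.7857 (78.57%), PC2 0.1607 (16.07%), PC3 0.0536 (5.36%);  cumulative: 0.7857, 0.9464, 1


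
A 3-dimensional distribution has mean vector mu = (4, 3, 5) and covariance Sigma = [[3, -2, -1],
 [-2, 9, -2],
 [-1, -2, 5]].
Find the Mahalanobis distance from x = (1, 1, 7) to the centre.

Step 1 — centre the observation: (x - mu) = (-3, -2, 2).

Step 2 — invert Sigma (cofactor / det for 3×3, or solve directly):
  Sigma^{-1} = [[0.4767, 0.1395, 0.1512],
 [0.1395, 0.1628, 0.093],
 [0.1512, 0.093, 0.2674]].

Step 3 — form the quadratic (x - mu)^T · Sigma^{-1} · (x - mu):
  Sigma^{-1} · (x - mu) = (-1.407, -0.5581, -0.1047).
  (x - mu)^T · [Sigma^{-1} · (x - mu)] = (-3)·(-1.407) + (-2)·(-0.5581) + (2)·(-0.1047) = 5.1279.

Step 4 — take square root: d = √(5.1279) ≈ 2.2645.

d(x, mu) = √(5.1279) ≈ 2.2645


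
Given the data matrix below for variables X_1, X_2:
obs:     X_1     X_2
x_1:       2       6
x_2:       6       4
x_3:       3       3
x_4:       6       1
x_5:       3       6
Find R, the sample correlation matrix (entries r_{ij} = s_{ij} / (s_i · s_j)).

Step 1 — column means:
  mean(X_1) = (2 + 6 + 3 + 6 + 3) / 5 = 20/5 = 4
  mean(X_2) = (6 + 4 + 3 + 1 + 6) / 5 = 20/5 = 4

Step 2 — sample variances and covariances s[i,j] = (1/(n-1)) · Σ_k (x_{k,i} - mean_i) · (x_{k,j} - mean_j), with n-1 = 4:
  s[X_1,X_1] = ((-2)·(-2) + (2)·(2) + (-1)·(-1) + (2)·(2) + (-1)·(-1)) / 4 = 14/4 = 3.5
  s[X_1,X_2] = ((-2)·(2) + (2)·(0) + (-1)·(-1) + (2)·(-3) + (-1)·(2)) / 4 = -11/4 = -2.75
  s[X_2,X_2] = ((2)·(2) + (0)·(0) + (-1)·(-1) + (-3)·(-3) + (2)·(2)) / 4 = 18/4 = 4.5
  Sample standard deviations s_i = √(s[i,i]):
  s(X_1) = √(3.5) = 1.8708
  s(X_2) = √(4.5) = 2.1213

Step 3 — r_{ij} = s_{ij} / (s_i · s_j):
  r[X_1,X_1] = 1 (diagonal).
  r[X_1,X_2] = -2.75 / (1.8708 · 2.1213) = -2.75 / 3.9686 = -0.6929
  r[X_2,X_2] = 1 (diagonal).

R is symmetric with unit diagonal. Assembling:

R = [[1, -0.6929],
 [-0.6929, 1]]


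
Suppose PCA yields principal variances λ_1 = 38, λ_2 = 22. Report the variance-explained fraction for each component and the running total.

Step 1 — total variance = trace(Sigma) = Σ λ_i = 38 + 22 = 60.

Step 2 — fraction explained by component i = λ_i / Σ λ:
  PC1: 38/60 = 0.6333
  PC2: 22/60 = 0.3667

Step 3 — cumulative fraction after k components = (λ_1 + ... + λ_k) / Σ λ:
  k = 1: 38/60 = 0.6333
  k = 2: (38 + 22)/60 = 60/60 = 1

Summary (fraction, with percent):

explained: PC1 0.6333 (63.33%), PC2 0.3667 (36.67%);  cumulative: 0.6333, 1


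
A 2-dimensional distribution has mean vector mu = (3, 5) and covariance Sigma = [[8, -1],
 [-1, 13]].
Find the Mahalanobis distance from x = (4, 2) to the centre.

Step 1 — centre the observation: (x - mu) = (1, -3).

Step 2 — invert Sigma. det(Sigma) = 8·13 - (-1)² = 103.
  Sigma^{-1} = (1/det) · [[d, -b], [-b, a]] = [[0.1262, 0.0097],
 [0.0097, 0.0777]].

Step 3 — form the quadratic (x - mu)^T · Sigma^{-1} · (x - mu):
  Sigma^{-1} · (x - mu) = (0.0971, -0.2233).
  (x - mu)^T · [Sigma^{-1} · (x - mu)] = (1)·(0.0971) + (-3)·(-0.2233) = 0.767.

Step 4 — take square root: d = √(0.767) ≈ 0.8758.

d(x, mu) = √(0.767) ≈ 0.8758


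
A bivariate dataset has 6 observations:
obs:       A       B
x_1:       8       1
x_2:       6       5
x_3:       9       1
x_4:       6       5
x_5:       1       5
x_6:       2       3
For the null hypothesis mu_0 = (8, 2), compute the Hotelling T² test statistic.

Step 1 — sample mean vector:
  mean(A) = (8 + 6 + 9 + 6 + 1 + 2) / 6 = 32/6 = 5.3333
  mean(B) = (1 + 5 + 1 + 5 + 5 + 3) / 6 = 20/6 = 3.3333
  x̄ = (5.3333, 3.3333),  deviation x̄ - mu_0 = (5.3333, 3.3333) - (8, 2) = (-2.6667, 1.3333).

Step 2 — sample covariance matrix, S[i,j] = (1/(n-1)) · Σ_k (x_{k,i} - mean_i) · (x_{k,j} - mean_j), divisor n-1 = 5:
  S[A,A] = ((2.6667)·(2.6667) + (0.6667)·(0.6667) + (3.6667)·(3.6667) + (0.6667)·(0.6667) + (-4.3333)·(-4.3333) + (-3.3333)·(-3.3333)) / 5 = 51.3333/5 = 10.2667
  S[A,B] = ((2.6667)·(-2.3333) + (0.6667)·(1.6667) + (3.6667)·(-2.3333) + (0.6667)·(1.6667) + (-4.3333)·(1.6667) + (-3.3333)·(-0.3333)) / 5 = -18.6667/5 = -3.7333
  S[B,B] = ((-2.3333)·(-2.3333) + (1.6667)·(1.6667) + (-2.3333)·(-2.3333) + (1.6667)·(1.6667) + (1.6667)·(1.6667) + (-0.3333)·(-0.3333)) / 5 = 19.3333/5 = 3.8667
  S = [[10.2667, -3.7333],
 [-3.7333, 3.8667]].

Step 3 — invert S. det(S) = 10.2667·3.8667 - (-3.7333)² = 25.76.
  S^{-1} = (1/det) · [[d, -b], [-b, a]] = [[0.1501, 0.1449],
 [0.1449, 0.3986]].

Step 4 — quadratic form (x̄ - mu_0)^T · S^{-1} · (x̄ - mu_0):
  S^{-1} · (x̄ - mu_0) = (-0.207, 0.1449),
  (x̄ - mu_0)^T · [...] = (-2.6667)·(-0.207) + (1.3333)·(0.1449) = 0.7453.

Step 5 — scale by n: T² = 6 · 0.7453 = 4.472.

T² ≈ 4.472


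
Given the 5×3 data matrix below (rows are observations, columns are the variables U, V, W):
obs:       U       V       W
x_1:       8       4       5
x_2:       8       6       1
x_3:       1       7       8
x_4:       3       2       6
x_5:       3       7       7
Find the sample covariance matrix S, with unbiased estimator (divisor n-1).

Step 1 — column means:
  mean(U) = (8 + 8 + 1 + 3 + 3) / 5 = 23/5 = 4.6
  mean(V) = (4 + 6 + 7 + 2 + 7) / 5 = 26/5 = 5.2
  mean(W) = (5 + 1 + 8 + 6 + 7) / 5 = 27/5 = 5.4

Step 2 — sample covariance S[i,j] = (1/(n-1)) · Σ_k (x_{k,i} - mean_i) · (x_{k,j} - mean_j), with n-1 = 4.
  S[U,U] = ((3.4)·(3.4) + (3.4)·(3.4) + (-3.6)·(-3.6) + (-1.6)·(-1.6) + (-1.6)·(-1.6)) / 4 = 41.2/4 = 10.3
  S[U,V] = ((3.4)·(-1.2) + (3.4)·(0.8) + (-3.6)·(1.8) + (-1.6)·(-3.2) + (-1.6)·(1.8)) / 4 = -5.6/4 = -1.4
  S[U,W] = ((3.4)·(-0.4) + (3.4)·(-4.4) + (-3.6)·(2.6) + (-1.6)·(0.6) + (-1.6)·(1.6)) / 4 = -29.2/4 = -7.3
  S[V,V] = ((-1.2)·(-1.2) + (0.8)·(0.8) + (1.8)·(1.8) + (-3.2)·(-3.2) + (1.8)·(1.8)) / 4 = 18.8/4 = 4.7
  S[V,W] = ((-1.2)·(-0.4) + (0.8)·(-4.4) + (1.8)·(2.6) + (-3.2)·(0.6) + (1.8)·(1.6)) / 4 = 2.6/4 = 0.65
  S[W,W] = ((-0.4)·(-0.4) + (-4.4)·(-4.4) + (2.6)·(2.6) + (0.6)·(0.6) + (1.6)·(1.6)) / 4 = 29.2/4 = 7.3

S is symmetric (S[j,i] = S[i,j]). Assembling:

S = [[10.3, -1.4, -7.3],
 [-1.4, 4.7, 0.65],
 [-7.3, 0.65, 7.3]]


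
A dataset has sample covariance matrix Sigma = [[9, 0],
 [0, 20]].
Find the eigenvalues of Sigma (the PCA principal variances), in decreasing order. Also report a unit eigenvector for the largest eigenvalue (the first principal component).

Step 1 — characteristic polynomial of 2×2 Sigma:
  det(Sigma - λI) = λ² - trace · λ + det = 0.
  trace = 9 + 20 = 29, det = 9·20 - (0)² = 180.
Step 2 — discriminant:
  Δ = trace² - 4·det = 841 - 720 = 121.
Step 3 — eigenvalues:
  λ = (trace ± √Δ)/2 = (29 ± 11)/2,
  λ_1 = 20,  λ_2 = 9.

Step 4 — unit eigenvector for λ_1: Sigma is diagonal, so its eigenvectors are the coordinate axes. λ_1 = 20 is the diagonal entry on the second coordinate axis, hence
  v_1 = (0, 1) (||v_1|| = 1).

λ_1 = 20,  λ_2 = 9;  v_1 ≈ (0, 1)


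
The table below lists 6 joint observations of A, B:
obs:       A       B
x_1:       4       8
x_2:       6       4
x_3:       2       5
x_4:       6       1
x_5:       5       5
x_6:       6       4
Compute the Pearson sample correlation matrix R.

Step 1 — column means:
  mean(A) = (4 + 6 + 2 + 6 + 5 + 6) / 6 = 29/6 = 4.8333
  mean(B) = (8 + 4 + 5 + 1 + 5 + 4) / 6 = 27/6 = 4.5

Step 2 — sample variances and covariances s[i,j] = (1/(n-1)) · Σ_k (x_{k,i} - mean_i) · (x_{k,j} - mean_j), with n-1 = 5:
  s[A,A] = ((-0.8333)·(-0.8333) + (1.1667)·(1.1667) + (-2.8333)·(-2.8333) + (1.1667)·(1.1667) + (0.1667)·(0.1667) + (1.1667)·(1.1667)) / 5 = 12.8333/5 = 2.5667
  s[A,B] = ((-0.8333)·(3.5) + (1.1667)·(-0.5) + (-2.8333)·(0.5) + (1.1667)·(-3.5) + (0.1667)·(0.5) + (1.1667)·(-0.5)) / 5 = -9.5/5 = -1.9
  s[B,B] = ((3.5)·(3.5) + (-0.5)·(-0.5) + (0.5)·(0.5) + (-3.5)·(-3.5) + (0.5)·(0.5) + (-0.5)·(-0.5)) / 5 = 25.5/5 = 5.1
  Sample standard deviations s_i = √(s[i,i]):
  s(A) = √(2.5667) = 1.6021
  s(B) = √(5.1) = 2.2583

Step 3 — r_{ij} = s_{ij} / (s_i · s_j):
  r[A,A] = 1 (diagonal).
  r[A,B] = -1.9 / (1.6021 · 2.2583) = -1.9 / 3.618 = -0.5252
  r[B,B] = 1 (diagonal).

R is symmetric with unit diagonal. Assembling:

R = [[1, -0.5252],
 [-0.5252, 1]]


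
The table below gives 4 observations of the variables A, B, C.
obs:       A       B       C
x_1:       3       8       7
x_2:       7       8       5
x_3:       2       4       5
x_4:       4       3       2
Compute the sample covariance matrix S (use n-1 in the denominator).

Step 1 — column means:
  mean(A) = (3 + 7 + 2 + 4) / 4 = 16/4 = 4
  mean(B) = (8 + 8 + 4 + 3) / 4 = 23/4 = 5.75
  mean(C) = (7 + 5 + 5 + 2) / 4 = 19/4 = 4.75

Step 2 — sample covariance S[i,j] = (1/(n-1)) · Σ_k (x_{k,i} - mean_i) · (x_{k,j} - mean_j), with n-1 = 3.
  S[A,A] = ((-1)·(-1) + (3)·(3) + (-2)·(-2) + (0)·(0)) / 3 = 14/3 = 4.6667
  S[A,B] = ((-1)·(2.25) + (3)·(2.25) + (-2)·(-1.75) + (0)·(-2.75)) / 3 = 8/3 = 2.6667
  S[A,C] = ((-1)·(2.25) + (3)·(0.25) + (-2)·(0.25) + (0)·(-2.75)) / 3 = -2/3 = -0.6667
  S[B,B] = ((2.25)·(2.25) + (2.25)·(2.25) + (-1.75)·(-1.75) + (-2.75)·(-2.75)) / 3 = 20.75/3 = 6.9167
  S[B,C] = ((2.25)·(2.25) + (2.25)·(0.25) + (-1.75)·(0.25) + (-2.75)·(-2.75)) / 3 = 12.75/3 = 4.25
  S[C,C] = ((2.25)·(2.25) + (0.25)·(0.25) + (0.25)·(0.25) + (-2.75)·(-2.75)) / 3 = 12.75/3 = 4.25

S is symmetric (S[j,i] = S[i,j]). Assembling:

S = [[4.6667, 2.6667, -0.6667],
 [2.6667, 6.9167, 4.25],
 [-0.6667, 4.25, 4.25]]


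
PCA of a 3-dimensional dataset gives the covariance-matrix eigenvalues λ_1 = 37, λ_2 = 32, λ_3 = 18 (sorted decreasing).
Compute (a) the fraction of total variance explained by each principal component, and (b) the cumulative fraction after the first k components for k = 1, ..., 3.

Step 1 — total variance = trace(Sigma) = Σ λ_i = 37 + 32 + 18 = 87.

Step 2 — fraction explained by component i = λ_i / Σ λ:
  PC1: 37/87 = 0.4253
  PC2: 32/87 = 0.3678
  PC3: 18/87 = 0.2069

Step 3 — cumulative fraction after k components = (λ_1 + ... + λ_k) / Σ λ:
  k = 1: 37/87 = 0.4253
  k = 2: (37 + 32)/87 = 69/87 = 0.7931
  k = 3: (37 + 32 + 18)/87 = 87/87 = 1

Summary (fraction, with percent):

explained: PC1 0.4253 (42.53%), PC2 0.3678 (36.78%), PC3 0.2069 (20.69%);  cumulative: 0.4253, 0.7931, 1


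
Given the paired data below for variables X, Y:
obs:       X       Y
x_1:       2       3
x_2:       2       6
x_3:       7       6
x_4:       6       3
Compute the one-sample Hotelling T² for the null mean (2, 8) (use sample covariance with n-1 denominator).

Step 1 — sample mean vector:
  mean(X) = (2 + 2 + 7 + 6) / 4 = 17/4 = 4.25
  mean(Y) = (3 + 6 + 6 + 3) / 4 = 18/4 = 4.5
  x̄ = (4.25, 4.5),  deviation x̄ - mu_0 = (4.25, 4.5) - (2, 8) = (2.25, -3.5).

Step 2 — sample covariance matrix, S[i,j] = (1/(n-1)) · Σ_k (x_{k,i} - mean_i) · (x_{k,j} - mean_j), divisor n-1 = 3:
  S[X,X] = ((-2.25)·(-2.25) + (-2.25)·(-2.25) + (2.75)·(2.75) + (1.75)·(1.75)) / 3 = 20.75/3 = 6.9167
  S[X,Y] = ((-2.25)·(-1.5) + (-2.25)·(1.5) + (2.75)·(1.5) + (1.75)·(-1.5)) / 3 = 1.5/3 = 0.5
  S[Y,Y] = ((-1.5)·(-1.5) + (1.5)·(1.5) + (1.5)·(1.5) + (-1.5)·(-1.5)) / 3 = 9/3 = 3
  S = [[6.9167, 0.5],
 [0.5, 3]].

Step 3 — invert S. det(S) = 6.9167·3 - (0.5)² = 20.5.
  S^{-1} = (1/det) · [[d, -b], [-b, a]] = [[0.1463, -0.0244],
 [-0.0244, 0.3374]].

Step 4 — quadratic form (x̄ - mu_0)^T · S^{-1} · (x̄ - mu_0):
  S^{-1} · (x̄ - mu_0) = (0.4146, -1.2358),
  (x̄ - mu_0)^T · [...] = (2.25)·(0.4146) + (-3.5)·(-1.2358) = 5.2581.

Step 5 — scale by n: T² = 4 · 5.2581 = 21.0325.

T² ≈ 21.0325


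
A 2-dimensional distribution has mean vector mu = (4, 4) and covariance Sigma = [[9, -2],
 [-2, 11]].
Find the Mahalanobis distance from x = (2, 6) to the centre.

Step 1 — centre the observation: (x - mu) = (-2, 2).

Step 2 — invert Sigma. det(Sigma) = 9·11 - (-2)² = 95.
  Sigma^{-1} = (1/det) · [[d, -b], [-b, a]] = [[0.1158, 0.0211],
 [0.0211, 0.0947]].

Step 3 — form the quadratic (x - mu)^T · Sigma^{-1} · (x - mu):
  Sigma^{-1} · (x - mu) = (-0.1895, 0.1474).
  (x - mu)^T · [Sigma^{-1} · (x - mu)] = (-2)·(-0.1895) + (2)·(0.1474) = 0.6737.

Step 4 — take square root: d = √(0.6737) ≈ 0.8208.

d(x, mu) = √(0.6737) ≈ 0.8208


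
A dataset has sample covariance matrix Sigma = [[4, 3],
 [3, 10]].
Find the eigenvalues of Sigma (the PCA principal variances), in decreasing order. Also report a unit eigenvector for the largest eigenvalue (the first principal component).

Step 1 — characteristic polynomial of 2×2 Sigma:
  det(Sigma - λI) = λ² - trace · λ + det = 0.
  trace = 4 + 10 = 14, det = 4·10 - (3)² = 31.
Step 2 — discriminant:
  Δ = trace² - 4·det = 196 - 124 = 72.
Step 3 — eigenvalues:
  λ = (trace ± √Δ)/2 = (14 ± 8.4853)/2,
  λ_1 = 11.2426,  λ_2 = 2.7574.

Step 4 — unit eigenvector for λ_1: solve (Sigma - λ_1 I)v = 0. First row:
  (4 - 11.2426)·v_x + (3)·v_y = 0, i.e. (-7.2426)·v_x + (3)·v_y = 0,
  so v ∝ (b, λ_1 - a) = (3, 7.2426) = u.
  ||u|| = √((3)² + (7.2426)²) = √(61.4558) ≈ 7.8394,
  v_1 = u/||u|| ≈ (0.3827, 0.9239) (||v_1|| = 1).

λ_1 = 11.2426,  λ_2 = 2.7574;  v_1 ≈ (0.3827, 0.9239)


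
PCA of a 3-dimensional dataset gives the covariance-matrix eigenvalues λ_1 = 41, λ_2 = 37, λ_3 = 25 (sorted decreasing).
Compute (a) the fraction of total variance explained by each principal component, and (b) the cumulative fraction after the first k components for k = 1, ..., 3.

Step 1 — total variance = trace(Sigma) = Σ λ_i = 41 + 37 + 25 = 103.

Step 2 — fraction explained by component i = λ_i / Σ λ:
  PC1: 41/103 = 0.3981
  PC2: 37/103 = 0.3592
  PC3: 25/103 = 0.2427

Step 3 — cumulative fraction after k components = (λ_1 + ... + λ_k) / Σ λ:
  k = 1: 41/103 = 0.3981
  k = 2: (41 + 37)/103 = 78/103 = 0.7573
  k = 3: (41 + 37 + 25)/103 = 103/103 = 1

Summary (fraction, with percent):

explained: PC1 0.3981 (39.81%), PC2 0.3592 (35.92%), PC3 0.2427 (24.27%);  cumulative: 0.3981, 0.7573, 1


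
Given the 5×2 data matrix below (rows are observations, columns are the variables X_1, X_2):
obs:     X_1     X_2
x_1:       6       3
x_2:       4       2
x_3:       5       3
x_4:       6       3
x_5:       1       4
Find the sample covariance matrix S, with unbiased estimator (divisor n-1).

Step 1 — column means:
  mean(X_1) = (6 + 4 + 5 + 6 + 1) / 5 = 22/5 = 4.4
  mean(X_2) = (3 + 2 + 3 + 3 + 4) / 5 = 15/5 = 3

Step 2 — sample covariance S[i,j] = (1/(n-1)) · Σ_k (x_{k,i} - mean_i) · (x_{k,j} - mean_j), with n-1 = 4.
  S[X_1,X_1] = ((1.6)·(1.6) + (-0.4)·(-0.4) + (0.6)·(0.6) + (1.6)·(1.6) + (-3.4)·(-3.4)) / 4 = 17.2/4 = 4.3
  S[X_1,X_2] = ((1.6)·(0) + (-0.4)·(-1) + (0.6)·(0) + (1.6)·(0) + (-3.4)·(1)) / 4 = -3/4 = -0.75
  S[X_2,X_2] = ((0)·(0) + (-1)·(-1) + (0)·(0) + (0)·(0) + (1)·(1)) / 4 = 2/4 = 0.5

S is symmetric (S[j,i] = S[i,j]). Assembling:

S = [[4.3, -0.75],
 [-0.75, 0.5]]


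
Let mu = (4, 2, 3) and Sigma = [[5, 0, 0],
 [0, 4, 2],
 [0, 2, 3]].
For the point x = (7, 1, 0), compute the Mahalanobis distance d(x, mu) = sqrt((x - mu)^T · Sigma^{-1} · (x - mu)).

Step 1 — centre the observation: (x - mu) = (3, -1, -3).

Step 2 — invert Sigma (cofactor / det for 3×3, or solve directly):
  Sigma^{-1} = [[0.2, 0, 0],
 [0, 0.375, -0.25],
 [0, -0.25, 0.5]].

Step 3 — form the quadratic (x - mu)^T · Sigma^{-1} · (x - mu):
  Sigma^{-1} · (x - mu) = (0.6, 0.375, -1.25).
  (x - mu)^T · [Sigma^{-1} · (x - mu)] = (3)·(0.6) + (-1)·(0.375) + (-3)·(-1.25) = 5.175.

Step 4 — take square root: d = √(5.175) ≈ 2.2749.

d(x, mu) = √(5.175) ≈ 2.2749


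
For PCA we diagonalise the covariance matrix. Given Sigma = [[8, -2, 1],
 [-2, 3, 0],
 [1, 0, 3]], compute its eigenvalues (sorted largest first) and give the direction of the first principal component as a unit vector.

Step 1 — characteristic polynomial p(λ) = det(λI - Sigma) = λ³ - tr·λ² + c_1·λ - det, where tr = trace, c_1 = sum of the principal 2×2 minors, det = det(Sigma):
  tr = 8 + 3 + 3 = 14,
  c_1 = (8·3 - (-2)²) + (8·3 - (1)²) + (3·3 - (0)²) = 20 + 23 + 9 = 52,
  det = 8·(3·3 - (0)²) - (-2)·((-2)·3 - (0)·(1)) + (1)·((-2)·(0) - 3·(1)) = 8·(9) - (-2)·(-6) + (1)·(-3) = 57.
  So p(λ) = λ³ - 14λ² + 52λ - 57.
Step 2 — look for an integer root (rational root theorem: any rational root is an integer divisor of 57). Testing λ = 3:
  p(3) = 27 - 126 + 156 - 57 = 0  ✓
  Dividing out (λ - 3): p(λ) = (λ - 3)(λ² - 11λ + 19).
Step 3 — remaining eigenvalues from the quadratic λ² - 11λ + 19 = 0:
  Δ = 11² - 4·19 = 121 - 76 = 45,  λ = (11 ± √45)/2 = (11 ± 6.7082)/2 ≈ 8.8541 or 2.1459.
  Sorted: λ_1 = 8.8541,  λ_2 = 3,  λ_3 = 2.1459  (check: sum = 14 = tr ✓).

Step 4 — unit eigenvector for λ_1 ≈ 8.8541: v spans the null space of (Sigma - λ_1 I), whose rows are
  r_1 = (-0.8541, -2, 1),  r_2 = (-2, -5.8541, 0),  r_3 = (1, 0, -5.8541).
  v is orthogonal to every row, so take v ∝ r_1 × r_2 = ((-2)·(0) - (1)·(-5.8541), (1)·(-2) - (-0.8541)·(0), (-0.8541)·(-5.8541) - (-2)·(-2)) ≈ (5.8541, -2, 1).
  Let u = (5.8541, -2, 1).
  ||u|| = √((5.8541)² + (-2)² + (1)²) = √(39.2705) ≈ 6.2666,  v_1 = u/||u|| ≈ (0.9342, -0.3192, 0.1596) (||v_1|| = 1).

λ_1 = 8.8541,  λ_2 = 3,  λ_3 = 2.1459;  v_1 ≈ (0.9342, -0.3192, 0.1596)


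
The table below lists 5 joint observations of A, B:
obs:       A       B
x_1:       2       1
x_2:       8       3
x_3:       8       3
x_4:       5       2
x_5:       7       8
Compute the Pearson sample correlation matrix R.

Step 1 — column means:
  mean(A) = (2 + 8 + 8 + 5 + 7) / 5 = 30/5 = 6
  mean(B) = (1 + 3 + 3 + 2 + 8) / 5 = 17/5 = 3.4

Step 2 — sample variances and covariances s[i,j] = (1/(n-1)) · Σ_k (x_{k,i} - mean_i) · (x_{k,j} - mean_j), with n-1 = 4:
  s[A,A] = ((-4)·(-4) + (2)·(2) + (2)·(2) + (-1)·(-1) + (1)·(1)) / 4 = 26/4 = 6.5
  s[A,B] = ((-4)·(-2.4) + (2)·(-0.4) + (2)·(-0.4) + (-1)·(-1.4) + (1)·(4.6)) / 4 = 14/4 = 3.5
  s[B,B] = ((-2.4)·(-2.4) + (-0.4)·(-0.4) + (-0.4)·(-0.4) + (-1.4)·(-1.4) + (4.6)·(4.6)) / 4 = 29.2/4 = 7.3
  Sample standard deviations s_i = √(s[i,i]):
  s(A) = √(6.5) = 2.5495
  s(B) = √(7.3) = 2.7019

Step 3 — r_{ij} = s_{ij} / (s_i · s_j):
  r[A,A] = 1 (diagonal).
  r[A,B] = 3.5 / (2.5495 · 2.7019) = 3.5 / 6.8884 = 0.5081
  r[B,B] = 1 (diagonal).

R is symmetric with unit diagonal. Assembling:

R = [[1, 0.5081],
 [0.5081, 1]]


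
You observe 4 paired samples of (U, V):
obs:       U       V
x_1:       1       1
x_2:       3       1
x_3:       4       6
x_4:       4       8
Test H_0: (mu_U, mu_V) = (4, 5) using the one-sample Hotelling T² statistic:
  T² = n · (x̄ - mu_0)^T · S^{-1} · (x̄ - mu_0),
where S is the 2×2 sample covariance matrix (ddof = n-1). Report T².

Step 1 — sample mean vector:
  mean(U) = (1 + 3 + 4 + 4) / 4 = 12/4 = 3
  mean(V) = (1 + 1 + 6 + 8) / 4 = 16/4 = 4
  x̄ = (3, 4),  deviation x̄ - mu_0 = (3, 4) - (4, 5) = (-1, -1).

Step 2 — sample covariance matrix, S[i,j] = (1/(n-1)) · Σ_k (x_{k,i} - mean_i) · (x_{k,j} - mean_j), divisor n-1 = 3:
  S[U,U] = ((-2)·(-2) + (0)·(0) + (1)·(1) + (1)·(1)) / 3 = 6/3 = 2
  S[U,V] = ((-2)·(-3) + (0)·(-3) + (1)·(2) + (1)·(4)) / 3 = 12/3 = 4
  S[V,V] = ((-3)·(-3) + (-3)·(-3) + (2)·(2) + (4)·(4)) / 3 = 38/3 = 12.6667
  S = [[2, 4],
 [4, 12.6667]].

Step 3 — invert S. det(S) = 2·12.6667 - (4)² = 9.3333.
  S^{-1} = (1/det) · [[d, -b], [-b, a]] = [[1.3571, -0.4286],
 [-0.4286, 0.2143]].

Step 4 — quadratic form (x̄ - mu_0)^T · S^{-1} · (x̄ - mu_0):
  S^{-1} · (x̄ - mu_0) = (-0.9286, 0.2143),
  (x̄ - mu_0)^T · [...] = (-1)·(-0.9286) + (-1)·(0.2143) = 0.7143.

Step 5 — scale by n: T² = 4 · 0.7143 = 2.8571.

T² ≈ 2.8571


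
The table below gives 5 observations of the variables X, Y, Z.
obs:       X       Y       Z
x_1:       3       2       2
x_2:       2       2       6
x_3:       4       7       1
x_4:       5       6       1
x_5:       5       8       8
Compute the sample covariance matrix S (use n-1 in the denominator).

Step 1 — column means:
  mean(X) = (3 + 2 + 4 + 5 + 5) / 5 = 19/5 = 3.8
  mean(Y) = (2 + 2 + 7 + 6 + 8) / 5 = 25/5 = 5
  mean(Z) = (2 + 6 + 1 + 1 + 8) / 5 = 18/5 = 3.6

Step 2 — sample covariance S[i,j] = (1/(n-1)) · Σ_k (x_{k,i} - mean_i) · (x_{k,j} - mean_j), with n-1 = 4.
  S[X,X] = ((-0.8)·(-0.8) + (-1.8)·(-1.8) + (0.2)·(0.2) + (1.2)·(1.2) + (1.2)·(1.2)) / 4 = 6.8/4 = 1.7
  S[X,Y] = ((-0.8)·(-3) + (-1.8)·(-3) + (0.2)·(2) + (1.2)·(1) + (1.2)·(3)) / 4 = 13/4 = 3.25
  S[X,Z] = ((-0.8)·(-1.6) + (-1.8)·(2.4) + (0.2)·(-2.6) + (1.2)·(-2.6) + (1.2)·(4.4)) / 4 = -1.4/4 = -0.35
  S[Y,Y] = ((-3)·(-3) + (-3)·(-3) + (2)·(2) + (1)·(1) + (3)·(3)) / 4 = 32/4 = 8
  S[Y,Z] = ((-3)·(-1.6) + (-3)·(2.4) + (2)·(-2.6) + (1)·(-2.6) + (3)·(4.4)) / 4 = 3/4 = 0.75
  S[Z,Z] = ((-1.6)·(-1.6) + (2.4)·(2.4) + (-2.6)·(-2.6) + (-2.6)·(-2.6) + (4.4)·(4.4)) / 4 = 41.2/4 = 10.3

S is symmetric (S[j,i] = S[i,j]). Assembling:

S = [[1.7, 3.25, -0.35],
 [3.25, 8, 0.75],
 [-0.35, 0.75, 10.3]]


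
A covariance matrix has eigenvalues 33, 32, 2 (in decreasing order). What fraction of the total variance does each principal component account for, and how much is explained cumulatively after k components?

Step 1 — total variance = trace(Sigma) = Σ λ_i = 33 + 32 + 2 = 67.

Step 2 — fraction explained by component i = λ_i / Σ λ:
  PC1: 33/67 = 0.4925
  PC2: 32/67 = 0.4776
  PC3: 2/67 = 0.0299

Step 3 — cumulative fraction after k components = (λ_1 + ... + λ_k) / Σ λ:
  k = 1: 33/67 = 0.4925
  k = 2: (33 + 32)/67 = 65/67 = 0.9701
  k = 3: (33 + 32 + 2)/67 = 67/67 = 1

Summary (fraction, with percent):

explained: PC1 0.4925 (49.25%), PC2 0.4776 (47.76%), PC3 0.0299 (2.99%);  cumulative: 0.4925, 0.9701, 1


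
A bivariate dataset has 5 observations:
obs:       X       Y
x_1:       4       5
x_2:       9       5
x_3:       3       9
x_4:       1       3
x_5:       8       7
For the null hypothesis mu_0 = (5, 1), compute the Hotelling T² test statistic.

Step 1 — sample mean vector:
  mean(X) = (4 + 9 + 3 + 1 + 8) / 5 = 25/5 = 5
  mean(Y) = (5 + 5 + 9 + 3 + 7) / 5 = 29/5 = 5.8
  x̄ = (5, 5.8),  deviation x̄ - mu_0 = (5, 5.8) - (5, 1) = (0, 4.8).

Step 2 — sample covariance matrix, S[i,j] = (1/(n-1)) · Σ_k (x_{k,i} - mean_i) · (x_{k,j} - mean_j), divisor n-1 = 4:
  S[X,X] = ((-1)·(-1) + (4)·(4) + (-2)·(-2) + (-4)·(-4) + (3)·(3)) / 4 = 46/4 = 11.5
  S[X,Y] = ((-1)·(-0.8) + (4)·(-0.8) + (-2)·(3.2) + (-4)·(-2.8) + (3)·(1.2)) / 4 = 6/4 = 1.5
  S[Y,Y] = ((-0.8)·(-0.8) + (-0.8)·(-0.8) + (3.2)·(3.2) + (-2.8)·(-2.8) + (1.2)·(1.2)) / 4 = 20.8/4 = 5.2
  S = [[11.5, 1.5],
 [1.5, 5.2]].

Step 3 — invert S. det(S) = 11.5·5.2 - (1.5)² = 57.55.
  S^{-1} = (1/det) · [[d, -b], [-b, a]] = [[0.0904, -0.0261],
 [-0.0261, 0.1998]].

Step 4 — quadratic form (x̄ - mu_0)^T · S^{-1} · (x̄ - mu_0):
  S^{-1} · (x̄ - mu_0) = (-0.1251, 0.9592),
  (x̄ - mu_0)^T · [...] = (0)·(-0.1251) + (4.8)·(0.9592) = 4.604.

Step 5 — scale by n: T² = 5 · 4.604 = 23.02.

T² ≈ 23.02


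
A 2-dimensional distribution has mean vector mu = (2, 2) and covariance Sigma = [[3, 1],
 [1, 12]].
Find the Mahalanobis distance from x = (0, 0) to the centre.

Step 1 — centre the observation: (x - mu) = (-2, -2).

Step 2 — invert Sigma. det(Sigma) = 3·12 - (1)² = 35.
  Sigma^{-1} = (1/det) · [[d, -b], [-b, a]] = [[0.3429, -0.0286],
 [-0.0286, 0.0857]].

Step 3 — form the quadratic (x - mu)^T · Sigma^{-1} · (x - mu):
  Sigma^{-1} · (x - mu) = (-0.6286, -0.1143).
  (x - mu)^T · [Sigma^{-1} · (x - mu)] = (-2)·(-0.6286) + (-2)·(-0.1143) = 1.4857.

Step 4 — take square root: d = √(1.4857) ≈ 1.2189.

d(x, mu) = √(1.4857) ≈ 1.2189


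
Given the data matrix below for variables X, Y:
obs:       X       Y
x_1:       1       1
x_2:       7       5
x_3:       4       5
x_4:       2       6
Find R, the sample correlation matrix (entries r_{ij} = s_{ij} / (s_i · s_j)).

Step 1 — column means:
  mean(X) = (1 + 7 + 4 + 2) / 4 = 14/4 = 3.5
  mean(Y) = (1 + 5 + 5 + 6) / 4 = 17/4 = 4.25

Step 2 — sample variances and covariances s[i,j] = (1/(n-1)) · Σ_k (x_{k,i} - mean_i) · (x_{k,j} - mean_j), with n-1 = 3:
  s[X,X] = ((-2.5)·(-2.5) + (3.5)·(3.5) + (0.5)·(0.5) + (-1.5)·(-1.5)) / 3 = 21/3 = 7
  s[X,Y] = ((-2.5)·(-3.25) + (3.5)·(0.75) + (0.5)·(0.75) + (-1.5)·(1.75)) / 3 = 8.5/3 = 2.8333
  s[Y,Y] = ((-3.25)·(-3.25) + (0.75)·(0.75) + (0.75)·(0.75) + (1.75)·(1.75)) / 3 = 14.75/3 = 4.9167
  Sample standard deviations s_i = √(s[i,i]):
  s(X) = √(7) = 2.6458
  s(Y) = √(4.9167) = 2.2174

Step 3 — r_{ij} = s_{ij} / (s_i · s_j):
  r[X,X] = 1 (diagonal).
  r[X,Y] = 2.8333 / (2.6458 · 2.2174) = 2.8333 / 5.8666 = 0.483
  r[Y,Y] = 1 (diagonal).

R is symmetric with unit diagonal. Assembling:

R = [[1, 0.483],
 [0.483, 1]]


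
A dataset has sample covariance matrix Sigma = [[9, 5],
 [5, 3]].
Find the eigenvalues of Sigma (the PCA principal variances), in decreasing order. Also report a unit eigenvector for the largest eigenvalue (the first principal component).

Step 1 — characteristic polynomial of 2×2 Sigma:
  det(Sigma - λI) = λ² - trace · λ + det = 0.
  trace = 9 + 3 = 12, det = 9·3 - (5)² = 2.
Step 2 — discriminant:
  Δ = trace² - 4·det = 144 - 8 = 136.
Step 3 — eigenvalues:
  λ = (trace ± √Δ)/2 = (12 ± 11.6619)/2,
  λ_1 = 11.831,  λ_2 = 0.169.

Step 4 — unit eigenvector for λ_1: solve (Sigma - λ_1 I)v = 0. First row:
  (9 - 11.831)·v_x + (5)·v_y = 0, i.e. (-2.831)·v_x + (5)·v_y = 0,
  so v ∝ (b, λ_1 - a) = (5, 2.831) = u.
  ||u|| = √((5)² + (2.831)²) = √(33.0143) ≈ 5.7458,
  v_1 = u/||u|| ≈ (0.8702, 0.4927) (||v_1|| = 1).

λ_1 = 11.831,  λ_2 = 0.169;  v_1 ≈ (0.8702, 0.4927)


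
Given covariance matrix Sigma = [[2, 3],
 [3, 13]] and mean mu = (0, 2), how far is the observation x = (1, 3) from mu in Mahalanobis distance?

Step 1 — centre the observation: (x - mu) = (1, 1).

Step 2 — invert Sigma. det(Sigma) = 2·13 - (3)² = 17.
  Sigma^{-1} = (1/det) · [[d, -b], [-b, a]] = [[0.7647, -0.1765],
 [-0.1765, 0.1176]].

Step 3 — form the quadratic (x - mu)^T · Sigma^{-1} · (x - mu):
  Sigma^{-1} · (x - mu) = (0.5882, -0.0588).
  (x - mu)^T · [Sigma^{-1} · (x - mu)] = (1)·(0.5882) + (1)·(-0.0588) = 0.5294.

Step 4 — take square root: d = √(0.5294) ≈ 0.7276.

d(x, mu) = √(0.5294) ≈ 0.7276


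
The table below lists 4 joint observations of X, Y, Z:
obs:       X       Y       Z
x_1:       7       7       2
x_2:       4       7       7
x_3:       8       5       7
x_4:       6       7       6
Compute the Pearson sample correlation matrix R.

Step 1 — column means:
  mean(X) = (7 + 4 + 8 + 6) / 4 = 25/4 = 6.25
  mean(Y) = (7 + 7 + 5 + 7) / 4 = 26/4 = 6.5
  mean(Z) = (2 + 7 + 7 + 6) / 4 = 22/4 = 5.5

Step 2 — sample variances and covariances s[i,j] = (1/(n-1)) · Σ_k (x_{k,i} - mean_i) · (x_{k,j} - mean_j), with n-1 = 3:
  s[X,X] = ((0.75)·(0.75) + (-2.25)·(-2.25) + (1.75)·(1.75) + (-0.25)·(-0.25)) / 3 = 8.75/3 = 2.9167
  s[X,Y] = ((0.75)·(0.5) + (-2.25)·(0.5) + (1.75)·(-1.5) + (-0.25)·(0.5)) / 3 = -3.5/3 = -1.1667
  s[X,Z] = ((0.75)·(-3.5) + (-2.25)·(1.5) + (1.75)·(1.5) + (-0.25)·(0.5)) / 3 = -3.5/3 = -1.1667
  s[Y,Y] = ((0.5)·(0.5) + (0.5)·(0.5) + (-1.5)·(-1.5) + (0.5)·(0.5)) / 3 = 3/3 = 1
  s[Y,Z] = ((0.5)·(-3.5) + (0.5)·(1.5) + (-1.5)·(1.5) + (0.5)·(0.5)) / 3 = -3/3 = -1
  s[Z,Z] = ((-3.5)·(-3.5) + (1.5)·(1.5) + (1.5)·(1.5) + (0.5)·(0.5)) / 3 = 17/3 = 5.6667
  Sample standard deviations s_i = √(s[i,i]):
  s(X) = √(2.9167) = 1.7078
  s(Y) = √(1) = 1
  s(Z) = √(5.6667) = 2.3805

Step 3 — r_{ij} = s_{ij} / (s_i · s_j):
  r[X,X] = 1 (diagonal).
  r[X,Y] = -1.1667 / (1.7078 · 1) = -1.1667 / 1.7078 = -0.6831
  r[X,Z] = -1.1667 / (1.7078 · 2.3805) = -1.1667 / 4.0654 = -0.287
  r[Y,Y] = 1 (diagonal).
  r[Y,Z] = -1 / (1 · 2.3805) = -1 / 2.3805 = -0.4201
  r[Z,Z] = 1 (diagonal).

R is symmetric with unit diagonal. Assembling:

R = [[1, -0.6831, -0.287],
 [-0.6831, 1, -0.4201],
 [-0.287, -0.4201, 1]]


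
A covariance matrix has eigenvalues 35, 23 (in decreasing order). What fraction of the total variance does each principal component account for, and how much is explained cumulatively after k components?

Step 1 — total variance = trace(Sigma) = Σ λ_i = 35 + 23 = 58.

Step 2 — fraction explained by component i = λ_i / Σ λ:
  PC1: 35/58 = 0.6034
  PC2: 23/58 = 0.3966

Step 3 — cumulative fraction after k components = (λ_1 + ... + λ_k) / Σ λ:
  k = 1: 35/58 = 0.6034
  k = 2: (35 + 23)/58 = 58/58 = 1

Summary (fraction, with percent):

explained: PC1 0.6034 (60.34%), PC2 0.3966 (39.66%);  cumulative: 0.6034, 1


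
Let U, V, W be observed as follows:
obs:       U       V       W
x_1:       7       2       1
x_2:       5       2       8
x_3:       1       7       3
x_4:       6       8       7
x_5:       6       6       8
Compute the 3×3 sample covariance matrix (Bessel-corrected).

Step 1 — column means:
  mean(U) = (7 + 5 + 1 + 6 + 6) / 5 = 25/5 = 5
  mean(V) = (2 + 2 + 7 + 8 + 6) / 5 = 25/5 = 5
  mean(W) = (1 + 8 + 3 + 7 + 8) / 5 = 27/5 = 5.4

Step 2 — sample covariance S[i,j] = (1/(n-1)) · Σ_k (x_{k,i} - mean_i) · (x_{k,j} - mean_j), with n-1 = 4.
  S[U,U] = ((2)·(2) + (0)·(0) + (-4)·(-4) + (1)·(1) + (1)·(1)) / 4 = 22/4 = 5.5
  S[U,V] = ((2)·(-3) + (0)·(-3) + (-4)·(2) + (1)·(3) + (1)·(1)) / 4 = -10/4 = -2.5
  S[U,W] = ((2)·(-4.4) + (0)·(2.6) + (-4)·(-2.4) + (1)·(1.6) + (1)·(2.6)) / 4 = 5/4 = 1.25
  S[V,V] = ((-3)·(-3) + (-3)·(-3) + (2)·(2) + (3)·(3) + (1)·(1)) / 4 = 32/4 = 8
  S[V,W] = ((-3)·(-4.4) + (-3)·(2.6) + (2)·(-2.4) + (3)·(1.6) + (1)·(2.6)) / 4 = 8/4 = 2
  S[W,W] = ((-4.4)·(-4.4) + (2.6)·(2.6) + (-2.4)·(-2.4) + (1.6)·(1.6) + (2.6)·(2.6)) / 4 = 41.2/4 = 10.3

S is symmetric (S[j,i] = S[i,j]). Assembling:

S = [[5.5, -2.5, 1.25],
 [-2.5, 8, 2],
 [1.25, 2, 10.3]]


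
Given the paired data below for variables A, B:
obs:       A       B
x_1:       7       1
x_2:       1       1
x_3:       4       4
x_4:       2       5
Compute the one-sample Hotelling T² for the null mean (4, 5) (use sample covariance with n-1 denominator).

Step 1 — sample mean vector:
  mean(A) = (7 + 1 + 4 + 2) / 4 = 14/4 = 3.5
  mean(B) = (1 + 1 + 4 + 5) / 4 = 11/4 = 2.75
  x̄ = (3.5, 2.75),  deviation x̄ - mu_0 = (3.5, 2.75) - (4, 5) = (-0.5, -2.25).

Step 2 — sample covariance matrix, S[i,j] = (1/(n-1)) · Σ_k (x_{k,i} - mean_i) · (x_{k,j} - mean_j), divisor n-1 = 3:
  S[A,A] = ((3.5)·(3.5) + (-2.5)·(-2.5) + (0.5)·(0.5) + (-1.5)·(-1.5)) / 3 = 21/3 = 7
  S[A,B] = ((3.5)·(-1.75) + (-2.5)·(-1.75) + (0.5)·(1.25) + (-1.5)·(2.25)) / 3 = -4.5/3 = -1.5
  S[B,B] = ((-1.75)·(-1.75) + (-1.75)·(-1.75) + (1.25)·(1.25) + (2.25)·(2.25)) / 3 = 12.75/3 = 4.25
  S = [[7, -1.5],
 [-1.5, 4.25]].

Step 3 — invert S. det(S) = 7·4.25 - (-1.5)² = 27.5.
  S^{-1} = (1/det) · [[d, -b], [-b, a]] = [[0.1545, 0.0545],
 [0.0545, 0.2545]].

Step 4 — quadratic form (x̄ - mu_0)^T · S^{-1} · (x̄ - mu_0):
  S^{-1} · (x̄ - mu_0) = (-0.2, -0.6),
  (x̄ - mu_0)^T · [...] = (-0.5)·(-0.2) + (-2.25)·(-0.6) = 1.45.

Step 5 — scale by n: T² = 4 · 1.45 = 5.8.

T² ≈ 5.8


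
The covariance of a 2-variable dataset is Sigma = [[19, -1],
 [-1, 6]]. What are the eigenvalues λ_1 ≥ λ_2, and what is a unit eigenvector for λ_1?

Step 1 — characteristic polynomial of 2×2 Sigma:
  det(Sigma - λI) = λ² - trace · λ + det = 0.
  trace = 19 + 6 = 25, det = 19·6 - (-1)² = 113.
Step 2 — discriminant:
  Δ = trace² - 4·det = 625 - 452 = 173.
Step 3 — eigenvalues:
  λ = (trace ± √Δ)/2 = (25 ± 13.1529)/2,
  λ_1 = 19.0765,  λ_2 = 5.9235.

Step 4 — unit eigenvector for λ_1: solve (Sigma - λ_1 I)v = 0. First row:
  (19 - 19.0765)·v_x + (-1)·v_y = 0, i.e. (-0.0765)·v_x + (-1)·v_y = 0,
  so v ∝ (b, λ_1 - a) = (-1, 0.0765); multiply by -1 so the first entry is positive: u = (1, -0.0765).
  ||u|| = √((1)² + (-0.0765)²) = √(1.0058) ≈ 1.0029,
  v_1 = u/||u|| ≈ (0.9971, -0.0763) (||v_1|| = 1).

λ_1 = 19.0765,  λ_2 = 5.9235;  v_1 ≈ (0.9971, -0.0763)


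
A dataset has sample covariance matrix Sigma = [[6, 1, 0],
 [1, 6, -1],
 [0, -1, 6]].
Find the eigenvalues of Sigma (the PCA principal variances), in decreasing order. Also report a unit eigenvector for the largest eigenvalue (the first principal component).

Step 1 — characteristic polynomial p(λ) = det(λI - Sigma) = λ³ - tr·λ² + c_1·λ - det, where tr = trace, c_1 = sum of the principal 2×2 minors, det = det(Sigma):
  tr = 6 + 6 + 6 = 18,
  c_1 = (6·6 - (1)²) + (6·6 - (0)²) + (6·6 - (-1)²) = 35 + 36 + 35 = 106,
  det = 6·(6·6 - (-1)²) - (1)·((1)·6 - (-1)·(0)) + (0)·((1)·(-1) - 6·(0)) = 6·(35) - (1)·(6) + (0)·(-1) = 204.
  So p(λ) = λ³ - 18λ² + 106λ - 204.
Step 2 — look for an integer root (rational root theorem: any rational root is an integer divisor of 204). Testing λ = 6:
  p(6) = 216 - 648 + 636 - 204 = 0  ✓
  Dividing out (λ - 6): p(λ) = (λ - 6)(λ² - 12λ + 34).
Step 3 — remaining eigenvalues from the quadratic λ² - 12λ + 34 = 0:
  Δ = 12² - 4·34 = 144 - 136 = 8,  λ = (12 ± √8)/2 = (12 ± 2.8284)/2 ≈ 7.4142 or 4.5858.
  Sorted: λ_1 = 7.4142,  λ_2 = 6,  λ_3 = 4.5858  (check: sum = 18 = tr ✓).

Step 4 — unit eigenvector for λ_1 ≈ 7.4142: v spans the null space of (Sigma - λ_1 I), whose rows are
  r_1 = (-1.4142, 1, 0),  r_2 = (1, -1.4142, -1),  r_3 = (0, -1, -1.4142).
  v is orthogonal to every row, so take v ∝ r_1 × r_2 = ((1)·(-1) - (0)·(-1.4142), (0)·(1) - (-1.4142)·(-1), (-1.4142)·(-1.4142) - (1)·(1)) ≈ (-1, -1.4142, 1).
  Rescale (multiply by -1 so the first nonzero entry is positive): u = (1, 1.4142, -1).
  ||u|| = √((1)² + (1.4142)² + (-1)²) = √(4) ≈ 2,  v_1 = u/||u|| ≈ (0.5, 0.7071, -0.5) (||v_1|| = 1).

λ_1 = 7.4142,  λ_2 = 6,  λ_3 = 4.5858;  v_1 ≈ (0.5, 0.7071, -0.5)


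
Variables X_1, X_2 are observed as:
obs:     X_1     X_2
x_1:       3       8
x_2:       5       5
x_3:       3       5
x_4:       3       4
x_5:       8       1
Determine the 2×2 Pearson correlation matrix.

Step 1 — column means:
  mean(X_1) = (3 + 5 + 3 + 3 + 8) / 5 = 22/5 = 4.4
  mean(X_2) = (8 + 5 + 5 + 4 + 1) / 5 = 23/5 = 4.6

Step 2 — sample variances and covariances s[i,j] = (1/(n-1)) · Σ_k (x_{k,i} - mean_i) · (x_{k,j} - mean_j), with n-1 = 4:
  s[X_1,X_1] = ((-1.4)·(-1.4) + (0.6)·(0.6) + (-1.4)·(-1.4) + (-1.4)·(-1.4) + (3.6)·(3.6)) / 4 = 19.2/4 = 4.8
  s[X_1,X_2] = ((-1.4)·(3.4) + (0.6)·(0.4) + (-1.4)·(0.4) + (-1.4)·(-0.6) + (3.6)·(-3.6)) / 4 = -17.2/4 = -4.3
  s[X_2,X_2] = ((3.4)·(3.4) + (0.4)·(0.4) + (0.4)·(0.4) + (-0.6)·(-0.6) + (-3.6)·(-3.6)) / 4 = 25.2/4 = 6.3
  Sample standard deviations s_i = √(s[i,i]):
  s(X_1) = √(4.8) = 2.1909
  s(X_2) = √(6.3) = 2.51

Step 3 — r_{ij} = s_{ij} / (s_i · s_j):
  r[X_1,X_1] = 1 (diagonal).
  r[X_1,X_2] = -4.3 / (2.1909 · 2.51) = -4.3 / 5.4991 = -0.7819
  r[X_2,X_2] = 1 (diagonal).

R is symmetric with unit diagonal. Assembling:

R = [[1, -0.7819],
 [-0.7819, 1]]


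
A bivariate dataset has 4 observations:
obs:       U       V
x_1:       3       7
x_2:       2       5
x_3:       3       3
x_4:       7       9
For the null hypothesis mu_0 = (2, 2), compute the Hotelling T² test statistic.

Step 1 — sample mean vector:
  mean(U) = (3 + 2 + 3 + 7) / 4 = 15/4 = 3.75
  mean(V) = (7 + 5 + 3 + 9) / 4 = 24/4 = 6
  x̄ = (3.75, 6),  deviation x̄ - mu_0 = (3.75, 6) - (2, 2) = (1.75, 4).

Step 2 — sample covariance matrix, S[i,j] = (1/(n-1)) · Σ_k (x_{k,i} - mean_i) · (x_{k,j} - mean_j), divisor n-1 = 3:
  S[U,U] = ((-0.75)·(-0.75) + (-1.75)·(-1.75) + (-0.75)·(-0.75) + (3.25)·(3.25)) / 3 = 14.75/3 = 4.9167
  S[U,V] = ((-0.75)·(1) + (-1.75)·(-1) + (-0.75)·(-3) + (3.25)·(3)) / 3 = 13/3 = 4.3333
  S[V,V] = ((1)·(1) + (-1)·(-1) + (-3)·(-3) + (3)·(3)) / 3 = 20/3 = 6.6667
  S = [[4.9167, 4.3333],
 [4.3333, 6.6667]].

Step 3 — invert S. det(S) = 4.9167·6.6667 - (4.3333)² = 14.
  S^{-1} = (1/det) · [[d, -b], [-b, a]] = [[0.4762, -0.3095],
 [-0.3095, 0.3512]].

Step 4 — quadratic form (x̄ - mu_0)^T · S^{-1} · (x̄ - mu_0):
  S^{-1} · (x̄ - mu_0) = (-0.4048, 0.8631),
  (x̄ - mu_0)^T · [...] = (1.75)·(-0.4048) + (4)·(0.8631) = 2.744.

Step 5 — scale by n: T² = 4 · 2.744 = 10.9762.

T² ≈ 10.9762


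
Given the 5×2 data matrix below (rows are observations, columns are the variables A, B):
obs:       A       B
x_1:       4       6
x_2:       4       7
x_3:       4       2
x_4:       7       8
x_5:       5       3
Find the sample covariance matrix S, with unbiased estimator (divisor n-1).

Step 1 — column means:
  mean(A) = (4 + 4 + 4 + 7 + 5) / 5 = 24/5 = 4.8
  mean(B) = (6 + 7 + 2 + 8 + 3) / 5 = 26/5 = 5.2

Step 2 — sample covariance S[i,j] = (1/(n-1)) · Σ_k (x_{k,i} - mean_i) · (x_{k,j} - mean_j), with n-1 = 4.
  S[A,A] = ((-0.8)·(-0.8) + (-0.8)·(-0.8) + (-0.8)·(-0.8) + (2.2)·(2.2) + (0.2)·(0.2)) / 4 = 6.8/4 = 1.7
  S[A,B] = ((-0.8)·(0.8) + (-0.8)·(1.8) + (-0.8)·(-3.2) + (2.2)·(2.8) + (0.2)·(-2.2)) / 4 = 6.2/4 = 1.55
  S[B,B] = ((0.8)·(0.8) + (1.8)·(1.8) + (-3.2)·(-3.2) + (2.8)·(2.8) + (-2.2)·(-2.2)) / 4 = 26.8/4 = 6.7

S is symmetric (S[j,i] = S[i,j]). Assembling:

S = [[1.7, 1.55],
 [1.55, 6.7]]


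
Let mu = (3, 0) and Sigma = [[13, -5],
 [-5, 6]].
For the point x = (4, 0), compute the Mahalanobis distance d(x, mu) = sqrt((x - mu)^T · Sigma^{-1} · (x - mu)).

Step 1 — centre the observation: (x - mu) = (1, 0).

Step 2 — invert Sigma. det(Sigma) = 13·6 - (-5)² = 53.
  Sigma^{-1} = (1/det) · [[d, -b], [-b, a]] = [[0.1132, 0.0943],
 [0.0943, 0.2453]].

Step 3 — form the quadratic (x - mu)^T · Sigma^{-1} · (x - mu):
  Sigma^{-1} · (x - mu) = (0.1132, 0.0943).
  (x - mu)^T · [Sigma^{-1} · (x - mu)] = (1)·(0.1132) + (0)·(0.0943) = 0.1132.

Step 4 — take square root: d = √(0.1132) ≈ 0.3365.

d(x, mu) = √(0.1132) ≈ 0.3365


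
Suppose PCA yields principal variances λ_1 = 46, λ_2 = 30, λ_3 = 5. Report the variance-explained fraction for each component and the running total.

Step 1 — total variance = trace(Sigma) = Σ λ_i = 46 + 30 + 5 = 81.

Step 2 — fraction explained by component i = λ_i / Σ λ:
  PC1: 46/81 = 0.5679
  PC2: 30/81 = 0.3704
  PC3: 5/81 = 0.0617

Step 3 — cumulative fraction after k components = (λ_1 + ... + λ_k) / Σ λ:
  k = 1: 46/81 = 0.5679
  k = 2: (46 + 30)/81 = 76/81 = 0.9383
  k = 3: (46 + 30 + 5)/81 = 81/81 = 1

Summary (fraction, with percent):

explained: PC1 0.5679 (56.79%), PC2 0.3704 (37.04%), PC3 0.0617 (6.17%);  cumulative: 0.5679, 0.9383, 1
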